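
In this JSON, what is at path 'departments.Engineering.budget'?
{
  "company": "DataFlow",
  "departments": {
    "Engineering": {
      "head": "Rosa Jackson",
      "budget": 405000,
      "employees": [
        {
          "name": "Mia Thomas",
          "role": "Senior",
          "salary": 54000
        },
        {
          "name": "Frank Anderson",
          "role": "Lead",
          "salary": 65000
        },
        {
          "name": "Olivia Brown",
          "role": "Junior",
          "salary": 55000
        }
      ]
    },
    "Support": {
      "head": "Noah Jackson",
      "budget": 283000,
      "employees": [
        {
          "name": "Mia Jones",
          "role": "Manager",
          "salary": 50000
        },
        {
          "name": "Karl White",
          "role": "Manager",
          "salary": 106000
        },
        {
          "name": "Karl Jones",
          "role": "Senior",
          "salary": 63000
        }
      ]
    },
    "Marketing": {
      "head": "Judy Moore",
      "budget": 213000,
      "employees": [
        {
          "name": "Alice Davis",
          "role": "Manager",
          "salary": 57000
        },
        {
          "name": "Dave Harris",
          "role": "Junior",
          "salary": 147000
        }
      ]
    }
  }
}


Path: departments.Engineering.budget

Navigate:
  -> departments
  -> Engineering
  -> budget = 405000

405000


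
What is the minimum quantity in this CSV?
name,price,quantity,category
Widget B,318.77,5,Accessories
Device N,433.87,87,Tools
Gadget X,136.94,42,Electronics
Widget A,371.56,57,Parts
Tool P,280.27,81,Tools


Computing minimum quantity:
Values: [5, 87, 42, 57, 81]
Min = 5

5


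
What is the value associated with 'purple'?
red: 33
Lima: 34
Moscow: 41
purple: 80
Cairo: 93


Looking up key 'purple'
Value: 80

80


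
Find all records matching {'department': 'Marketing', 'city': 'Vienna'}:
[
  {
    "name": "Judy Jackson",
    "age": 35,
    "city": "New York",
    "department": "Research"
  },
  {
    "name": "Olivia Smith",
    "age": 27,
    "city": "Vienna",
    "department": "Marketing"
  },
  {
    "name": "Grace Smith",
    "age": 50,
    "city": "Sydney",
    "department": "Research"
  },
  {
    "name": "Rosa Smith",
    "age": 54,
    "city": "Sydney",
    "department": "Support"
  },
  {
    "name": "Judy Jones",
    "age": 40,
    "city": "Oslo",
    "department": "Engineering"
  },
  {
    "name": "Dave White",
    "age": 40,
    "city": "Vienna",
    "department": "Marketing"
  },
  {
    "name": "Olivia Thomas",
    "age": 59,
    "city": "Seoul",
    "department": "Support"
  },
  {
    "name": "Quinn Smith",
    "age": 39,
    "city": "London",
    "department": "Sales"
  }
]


Search criteria: {'department': 'Marketing', 'city': 'Vienna'}

Checking 8 records:
  Judy Jackson: {department: Research, city: New York}
  Olivia Smith: {department: Marketing, city: Vienna} <-- MATCH
  Grace Smith: {department: Research, city: Sydney}
  Rosa Smith: {department: Support, city: Sydney}
  Judy Jones: {department: Engineering, city: Oslo}
  Dave White: {department: Marketing, city: Vienna} <-- MATCH
  Olivia Thomas: {department: Support, city: Seoul}
  Quinn Smith: {department: Sales, city: London}

Matches: ["Olivia Smith", "Dave White"]

["Olivia Smith", "Dave White"]


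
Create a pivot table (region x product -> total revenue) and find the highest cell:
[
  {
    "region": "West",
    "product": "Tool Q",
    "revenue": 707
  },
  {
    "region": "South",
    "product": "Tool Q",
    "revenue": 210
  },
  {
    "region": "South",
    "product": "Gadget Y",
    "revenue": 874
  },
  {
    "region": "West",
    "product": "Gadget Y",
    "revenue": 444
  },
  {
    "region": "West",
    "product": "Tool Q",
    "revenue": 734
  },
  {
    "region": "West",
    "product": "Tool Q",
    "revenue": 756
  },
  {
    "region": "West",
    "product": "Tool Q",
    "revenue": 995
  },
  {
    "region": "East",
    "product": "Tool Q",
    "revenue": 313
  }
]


Pivot: region (rows) x product (columns) -> total revenue

     Gadget Y      Tool Q      
East             0           313  
South          874           210  
West           444          3192  

Highest: West / Tool Q = $3192

West / Tool Q = $3192


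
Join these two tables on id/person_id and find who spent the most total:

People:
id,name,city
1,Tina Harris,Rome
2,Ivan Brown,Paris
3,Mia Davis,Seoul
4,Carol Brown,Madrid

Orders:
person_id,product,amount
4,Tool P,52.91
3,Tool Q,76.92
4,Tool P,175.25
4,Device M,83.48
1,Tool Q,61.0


Join on: people.id = orders.person_id

Joined rows:
  Carol Brown (Madrid) bought Tool P for $52.91
  Mia Davis (Seoul) bought Tool Q for $76.92
  Carol Brown (Madrid) bought Tool P for $175.25
  Carol Brown (Madrid) bought Device M for $83.48
  Tina Harris (Rome) bought Tool Q for $61.0

Total per person:
  Carol Brown: $311.64
  Mia Davis: $76.92
  Tina Harris: $61.00

Top spender: Carol Brown ($311.64)

Carol Brown ($311.64)


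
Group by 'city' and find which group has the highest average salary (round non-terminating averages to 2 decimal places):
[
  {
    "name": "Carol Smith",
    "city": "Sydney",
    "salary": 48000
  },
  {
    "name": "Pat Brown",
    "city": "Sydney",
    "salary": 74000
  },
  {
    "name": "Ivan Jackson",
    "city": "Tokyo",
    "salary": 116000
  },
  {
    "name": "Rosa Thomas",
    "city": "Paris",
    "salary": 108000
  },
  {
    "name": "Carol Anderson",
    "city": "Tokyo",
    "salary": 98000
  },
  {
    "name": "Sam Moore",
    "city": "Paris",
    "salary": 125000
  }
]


Group by: city

Groups:
  Paris: 2 people, avg salary = 233000/2 = $116500
  Sydney: 2 people, avg salary = 122000/2 = $61000
  Tokyo: 2 people, avg salary = 214000/2 = $107000

Highest average salary: Paris ($116500)

Paris ($116500)


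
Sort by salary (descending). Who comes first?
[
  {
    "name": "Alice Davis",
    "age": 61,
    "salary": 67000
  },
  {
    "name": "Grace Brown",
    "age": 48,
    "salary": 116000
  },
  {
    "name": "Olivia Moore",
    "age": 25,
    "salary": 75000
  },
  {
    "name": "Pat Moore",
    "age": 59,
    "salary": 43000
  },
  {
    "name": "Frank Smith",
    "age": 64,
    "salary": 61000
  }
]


Sort by: salary (descending)

Sorted order:
  1. Grace Brown (salary = 116000)
  2. Olivia Moore (salary = 75000)
  3. Alice Davis (salary = 67000)
  4. Frank Smith (salary = 61000)
  5. Pat Moore (salary = 43000)

First: Grace Brown

Grace Brown


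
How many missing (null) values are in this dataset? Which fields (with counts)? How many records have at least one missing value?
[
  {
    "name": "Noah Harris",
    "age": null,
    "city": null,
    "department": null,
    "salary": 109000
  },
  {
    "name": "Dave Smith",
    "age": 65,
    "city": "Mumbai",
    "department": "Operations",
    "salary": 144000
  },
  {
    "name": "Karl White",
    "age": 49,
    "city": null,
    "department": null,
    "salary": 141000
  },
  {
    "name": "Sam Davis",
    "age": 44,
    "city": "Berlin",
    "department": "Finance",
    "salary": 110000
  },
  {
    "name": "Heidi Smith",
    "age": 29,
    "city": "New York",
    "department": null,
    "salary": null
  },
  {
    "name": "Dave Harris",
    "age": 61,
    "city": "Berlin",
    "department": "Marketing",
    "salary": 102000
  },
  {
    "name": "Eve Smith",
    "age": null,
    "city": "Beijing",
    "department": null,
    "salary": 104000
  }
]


Checking for missing (null) values in 7 records:

  Noah Harris: age, city, department
  Dave Smith: complete
  Karl White: city, department
  Sam Davis: complete
  Heidi Smith: department, salary
  Dave Harris: complete
  Eve Smith: age, department

Per field:
  name: 0 missing
  age: 2 missing
  city: 2 missing
  department: 4 missing
  salary: 1 missing

Total missing values: 9
Records with any missing: 4

9 missing values (age: 2, city: 2, department: 4, salary: 1); 4 incomplete records


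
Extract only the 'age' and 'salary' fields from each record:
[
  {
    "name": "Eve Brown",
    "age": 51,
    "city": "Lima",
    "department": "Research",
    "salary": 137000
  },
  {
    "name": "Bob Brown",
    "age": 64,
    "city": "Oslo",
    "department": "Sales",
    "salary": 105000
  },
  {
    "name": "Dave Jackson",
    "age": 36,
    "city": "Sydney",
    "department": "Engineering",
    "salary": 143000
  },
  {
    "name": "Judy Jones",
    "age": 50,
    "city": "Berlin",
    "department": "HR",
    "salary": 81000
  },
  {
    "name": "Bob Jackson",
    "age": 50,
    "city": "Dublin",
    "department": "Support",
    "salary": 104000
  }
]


Original: 5 records with fields: name, age, city, department, salary
Keep: ['age', 'salary']
Drop: ['name', 'city', 'department']
Result: 5 records, 2 fields each

[
  {
    "age": 51,
    "salary": 137000
  },
  {
    "age": 64,
    "salary": 105000
  },
  {
    "age": 36,
    "salary": 143000
  },
  {
    "age": 50,
    "salary": 81000
  },
  {
    "age": 50,
    "salary": 104000
  }
]


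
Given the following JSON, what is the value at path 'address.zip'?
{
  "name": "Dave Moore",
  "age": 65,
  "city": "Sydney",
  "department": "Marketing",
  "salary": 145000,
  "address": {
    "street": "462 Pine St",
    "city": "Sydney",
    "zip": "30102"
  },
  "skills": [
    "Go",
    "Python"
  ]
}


Query: address.zip
Path: address -> zip
Value: 30102

30102


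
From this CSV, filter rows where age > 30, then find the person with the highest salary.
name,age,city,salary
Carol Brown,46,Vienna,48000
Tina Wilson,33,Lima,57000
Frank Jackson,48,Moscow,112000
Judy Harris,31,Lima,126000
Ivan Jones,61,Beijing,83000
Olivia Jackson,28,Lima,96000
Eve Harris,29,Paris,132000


Filter: age > 30
Sort by: salary (descending)

Filtered records (5):
  Judy Harris, age 31, salary $126000
  Frank Jackson, age 48, salary $112000
  Ivan Jones, age 61, salary $83000
  Tina Wilson, age 33, salary $57000
  Carol Brown, age 46, salary $48000

Highest salary: Judy Harris ($126000)

Judy Harris


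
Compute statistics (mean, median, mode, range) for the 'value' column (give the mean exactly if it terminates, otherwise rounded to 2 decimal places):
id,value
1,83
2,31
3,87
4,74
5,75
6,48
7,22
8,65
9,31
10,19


Data: [83, 31, 87, 74, 75, 48, 22, 65, 31, 19]
Count: 10
Sum: 535
Mean: 535/10 = 53.5
Sorted: [19, 22, 31, 31, 48, 65, 74, 75, 83, 87]
Median: 56.5
Mode: 31 (2 times)
Range: 87 - 19 = 68
Min: 19, Max: 87

mean=53.5, median=56.5, mode=31, range=68


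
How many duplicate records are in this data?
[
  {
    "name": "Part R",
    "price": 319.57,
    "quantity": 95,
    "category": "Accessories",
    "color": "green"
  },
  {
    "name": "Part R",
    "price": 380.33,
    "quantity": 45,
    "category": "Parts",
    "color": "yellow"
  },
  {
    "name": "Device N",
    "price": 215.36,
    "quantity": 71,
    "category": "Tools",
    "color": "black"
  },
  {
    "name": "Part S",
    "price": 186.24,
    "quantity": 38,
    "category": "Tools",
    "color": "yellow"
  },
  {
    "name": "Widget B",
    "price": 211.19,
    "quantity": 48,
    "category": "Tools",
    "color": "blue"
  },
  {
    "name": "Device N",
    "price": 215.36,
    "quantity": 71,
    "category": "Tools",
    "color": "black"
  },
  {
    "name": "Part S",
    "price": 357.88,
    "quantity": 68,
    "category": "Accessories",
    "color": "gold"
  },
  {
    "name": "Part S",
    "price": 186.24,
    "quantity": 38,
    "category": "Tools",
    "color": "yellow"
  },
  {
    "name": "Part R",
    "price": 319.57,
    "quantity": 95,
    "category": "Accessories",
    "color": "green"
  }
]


Checking 9 records for duplicates:

  Row 1: Part R ($319.57, qty 95)
  Row 2: Part R ($380.33, qty 45)
  Row 3: Device N ($215.36, qty 71)
  Row 4: Part S ($186.24, qty 38)
  Row 5: Widget B ($211.19, qty 48)
  Row 6: Device N ($215.36, qty 71) <-- DUPLICATE
  Row 7: Part S ($357.88, qty 68)
  Row 8: Part S ($186.24, qty 38) <-- DUPLICATE
  Row 9: Part R ($319.57, qty 95) <-- DUPLICATE

Duplicates found: 3
Unique records: 6

3 duplicates, 6 unique


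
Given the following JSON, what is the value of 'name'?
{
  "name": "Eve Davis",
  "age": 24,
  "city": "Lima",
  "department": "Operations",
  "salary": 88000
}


Looking up field 'name'
Value: Eve Davis

Eve Davis


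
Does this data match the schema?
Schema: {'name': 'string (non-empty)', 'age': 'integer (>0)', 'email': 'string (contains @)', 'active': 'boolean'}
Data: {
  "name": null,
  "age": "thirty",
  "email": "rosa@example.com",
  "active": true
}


Validating each field against schema:
  name: FAIL (null is not a string)
  age: FAIL ("thirty" is not an integer)
  email: OK (string with @)
  active: OK (boolean)

Result: INVALID (2 errors: name, age)

INVALID (2 errors: name, age)


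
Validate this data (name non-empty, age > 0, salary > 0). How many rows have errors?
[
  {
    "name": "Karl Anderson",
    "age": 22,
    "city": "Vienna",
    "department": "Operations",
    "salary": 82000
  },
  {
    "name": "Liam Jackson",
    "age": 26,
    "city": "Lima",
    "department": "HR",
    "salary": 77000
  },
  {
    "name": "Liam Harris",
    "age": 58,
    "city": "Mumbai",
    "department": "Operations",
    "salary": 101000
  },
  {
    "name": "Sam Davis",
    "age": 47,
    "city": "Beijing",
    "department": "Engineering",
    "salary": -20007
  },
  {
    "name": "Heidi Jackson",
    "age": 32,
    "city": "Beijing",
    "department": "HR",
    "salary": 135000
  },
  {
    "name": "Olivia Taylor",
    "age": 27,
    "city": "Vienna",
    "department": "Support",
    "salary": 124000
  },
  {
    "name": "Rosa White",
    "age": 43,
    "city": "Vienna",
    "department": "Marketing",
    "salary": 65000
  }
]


Validating 7 records:
Rules: name non-empty, age > 0, salary > 0

  Row 1 (Karl Anderson): OK
  Row 2 (Liam Jackson): OK
  Row 3 (Liam Harris): OK
  Row 4 (Sam Davis): negative salary: -20007
  Row 5 (Heidi Jackson): OK
  Row 6 (Olivia Taylor): OK
  Row 7 (Rosa White): OK

Total errors: 1

1 errors


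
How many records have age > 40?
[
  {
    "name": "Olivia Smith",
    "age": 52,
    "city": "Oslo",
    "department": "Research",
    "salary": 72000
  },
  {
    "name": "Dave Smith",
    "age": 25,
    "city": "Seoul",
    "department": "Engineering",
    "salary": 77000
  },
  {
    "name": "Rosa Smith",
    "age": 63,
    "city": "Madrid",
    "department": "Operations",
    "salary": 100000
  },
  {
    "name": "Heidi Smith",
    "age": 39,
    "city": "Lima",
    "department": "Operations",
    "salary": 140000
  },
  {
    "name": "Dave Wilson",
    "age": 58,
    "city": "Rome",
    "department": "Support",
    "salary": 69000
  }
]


Data: 5 records
Condition: age > 40

Checking each record:
  Olivia Smith: 52 MATCH
  Dave Smith: 25
  Rosa Smith: 63 MATCH
  Heidi Smith: 39
  Dave Wilson: 58 MATCH

Count: 3

3


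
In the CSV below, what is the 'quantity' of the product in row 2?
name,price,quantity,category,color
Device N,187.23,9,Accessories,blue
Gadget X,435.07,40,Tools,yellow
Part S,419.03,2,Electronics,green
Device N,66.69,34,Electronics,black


Query: Row 2 ('Gadget X'), column 'quantity'
Value: 40

40


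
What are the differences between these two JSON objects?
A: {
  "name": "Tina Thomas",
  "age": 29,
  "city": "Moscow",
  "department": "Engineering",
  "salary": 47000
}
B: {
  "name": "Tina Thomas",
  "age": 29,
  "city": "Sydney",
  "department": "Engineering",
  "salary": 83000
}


Comparing each field (in key order):
  name: same
  age: same
  city: DIFFERENT
  department: same
  salary: DIFFERENT
Differences:
  city: Moscow -> Sydney
  salary: 47000 -> 83000

2 field(s) changed

2 changes: city, salary


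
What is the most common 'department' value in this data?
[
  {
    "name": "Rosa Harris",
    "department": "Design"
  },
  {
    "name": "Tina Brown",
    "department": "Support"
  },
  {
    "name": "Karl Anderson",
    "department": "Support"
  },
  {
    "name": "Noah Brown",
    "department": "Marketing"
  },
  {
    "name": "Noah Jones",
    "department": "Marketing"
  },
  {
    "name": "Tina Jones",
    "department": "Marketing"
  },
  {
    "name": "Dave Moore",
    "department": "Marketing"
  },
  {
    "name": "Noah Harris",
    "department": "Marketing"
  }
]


Counting 'department' values across 8 records:

  Marketing: 5 #####
  Support: 2 ##
  Design: 1 #

Most common: Marketing (5 times)

Marketing (5 times)


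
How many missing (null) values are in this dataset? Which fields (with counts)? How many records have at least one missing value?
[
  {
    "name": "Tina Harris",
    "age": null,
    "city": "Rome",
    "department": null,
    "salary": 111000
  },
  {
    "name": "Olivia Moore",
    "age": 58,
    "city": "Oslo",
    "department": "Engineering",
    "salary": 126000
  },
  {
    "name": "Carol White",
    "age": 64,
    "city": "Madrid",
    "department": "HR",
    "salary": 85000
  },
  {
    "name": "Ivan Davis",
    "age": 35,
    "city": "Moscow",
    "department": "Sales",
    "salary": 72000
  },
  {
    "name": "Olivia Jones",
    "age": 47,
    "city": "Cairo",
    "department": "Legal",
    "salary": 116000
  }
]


Checking for missing (null) values in 5 records:

  Tina Harris: age, department
  Olivia Moore: complete
  Carol White: complete
  Ivan Davis: complete
  Olivia Jones: complete

Per field:
  name: 0 missing
  age: 1 missing
  city: 0 missing
  department: 1 missing
  salary: 0 missing

Total missing values: 2
Records with any missing: 1

2 missing values (age: 1, department: 1); 1 incomplete records


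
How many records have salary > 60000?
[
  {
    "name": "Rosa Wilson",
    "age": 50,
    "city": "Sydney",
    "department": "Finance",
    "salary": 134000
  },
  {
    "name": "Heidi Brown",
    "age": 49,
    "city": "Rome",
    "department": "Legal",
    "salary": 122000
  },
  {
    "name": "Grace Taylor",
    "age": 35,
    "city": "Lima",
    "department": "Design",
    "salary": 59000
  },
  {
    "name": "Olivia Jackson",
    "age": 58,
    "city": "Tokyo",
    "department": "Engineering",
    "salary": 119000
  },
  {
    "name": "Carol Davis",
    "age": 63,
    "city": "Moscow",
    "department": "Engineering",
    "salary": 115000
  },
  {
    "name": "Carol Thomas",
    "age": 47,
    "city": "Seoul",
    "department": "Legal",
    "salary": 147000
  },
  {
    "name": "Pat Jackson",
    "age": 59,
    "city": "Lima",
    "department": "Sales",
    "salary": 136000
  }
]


Data: 7 records
Condition: salary > 60000

Checking each record:
  Rosa Wilson: 134000 MATCH
  Heidi Brown: 122000 MATCH
  Grace Taylor: 59000
  Olivia Jackson: 119000 MATCH
  Carol Davis: 115000 MATCH
  Carol Thomas: 147000 MATCH
  Pat Jackson: 136000 MATCH

Count: 6

6


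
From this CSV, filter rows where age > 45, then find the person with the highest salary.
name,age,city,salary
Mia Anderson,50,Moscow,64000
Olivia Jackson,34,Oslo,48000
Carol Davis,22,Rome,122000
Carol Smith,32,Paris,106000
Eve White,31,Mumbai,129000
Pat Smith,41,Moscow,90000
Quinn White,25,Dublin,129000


Filter: age > 45
Sort by: salary (descending)

Filtered records (1):
  Mia Anderson, age 50, salary $64000

Highest salary: Mia Anderson ($64000)

Mia Anderson


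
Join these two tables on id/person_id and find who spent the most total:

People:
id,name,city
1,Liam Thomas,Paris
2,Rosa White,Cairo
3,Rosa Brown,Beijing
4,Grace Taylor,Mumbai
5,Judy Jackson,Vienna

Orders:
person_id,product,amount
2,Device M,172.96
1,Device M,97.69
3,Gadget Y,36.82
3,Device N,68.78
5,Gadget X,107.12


Join on: people.id = orders.person_id

Joined rows:
  Rosa White (Cairo) bought Device M for $172.96
  Liam Thomas (Paris) bought Device M for $97.69
  Rosa Brown (Beijing) bought Gadget Y for $36.82
  Rosa Brown (Beijing) bought Device N for $68.78
  Judy Jackson (Vienna) bought Gadget X for $107.12

Total per person:
  Rosa White: $172.96
  Judy Jackson: $107.12
  Rosa Brown: $105.60
  Liam Thomas: $97.69

Top spender: Rosa White ($172.96)

Rosa White ($172.96)


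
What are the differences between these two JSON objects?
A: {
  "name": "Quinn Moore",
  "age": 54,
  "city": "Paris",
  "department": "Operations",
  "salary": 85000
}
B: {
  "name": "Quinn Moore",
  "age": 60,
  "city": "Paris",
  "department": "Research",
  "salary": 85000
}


Comparing each field (in key order):
  name: same
  age: DIFFERENT
  city: same
  department: DIFFERENT
  salary: same
Differences:
  age: 54 -> 60
  department: Operations -> Research

2 field(s) changed

2 changes: age, department


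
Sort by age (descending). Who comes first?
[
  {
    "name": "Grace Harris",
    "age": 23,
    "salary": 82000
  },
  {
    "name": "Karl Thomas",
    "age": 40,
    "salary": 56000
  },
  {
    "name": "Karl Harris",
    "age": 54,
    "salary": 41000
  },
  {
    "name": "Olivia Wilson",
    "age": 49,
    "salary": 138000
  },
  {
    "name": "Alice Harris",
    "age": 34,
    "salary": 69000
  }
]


Sort by: age (descending)

Sorted order:
  1. Karl Harris (age = 54)
  2. Olivia Wilson (age = 49)
  3. Karl Thomas (age = 40)
  4. Alice Harris (age = 34)
  5. Grace Harris (age = 23)

First: Karl Harris

Karl Harris


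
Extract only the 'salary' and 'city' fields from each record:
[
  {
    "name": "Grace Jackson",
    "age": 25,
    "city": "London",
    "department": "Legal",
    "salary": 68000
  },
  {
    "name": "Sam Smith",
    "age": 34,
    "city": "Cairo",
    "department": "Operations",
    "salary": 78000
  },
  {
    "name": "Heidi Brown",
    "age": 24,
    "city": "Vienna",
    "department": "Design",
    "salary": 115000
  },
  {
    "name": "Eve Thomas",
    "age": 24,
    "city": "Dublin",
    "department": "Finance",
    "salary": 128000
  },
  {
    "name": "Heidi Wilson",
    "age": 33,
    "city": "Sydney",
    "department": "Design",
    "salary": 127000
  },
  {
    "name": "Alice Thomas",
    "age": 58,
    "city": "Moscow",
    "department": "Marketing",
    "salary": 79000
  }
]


Original: 6 records with fields: name, age, city, department, salary
Keep: ['salary', 'city']
Drop: ['name', 'age', 'department']
Result: 6 records, 2 fields each

[
  {
    "salary": 68000,
    "city": "London"
  },
  {
    "salary": 78000,
    "city": "Cairo"
  },
  {
    "salary": 115000,
    "city": "Vienna"
  },
  {
    "salary": 128000,
    "city": "Dublin"
  },
  {
    "salary": 127000,
    "city": "Sydney"
  },
  {
    "salary": 79000,
    "city": "Moscow"
  }
]


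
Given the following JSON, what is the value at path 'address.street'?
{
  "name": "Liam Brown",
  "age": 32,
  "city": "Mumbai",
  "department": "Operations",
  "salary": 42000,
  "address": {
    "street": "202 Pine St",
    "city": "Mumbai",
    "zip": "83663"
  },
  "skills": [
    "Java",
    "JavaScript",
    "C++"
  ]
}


Query: address.street
Path: address -> street
Value: 202 Pine St

202 Pine St


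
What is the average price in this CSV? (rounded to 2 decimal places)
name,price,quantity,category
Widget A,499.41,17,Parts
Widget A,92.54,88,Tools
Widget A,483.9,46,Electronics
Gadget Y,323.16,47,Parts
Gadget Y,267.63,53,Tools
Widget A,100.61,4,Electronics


Computing average price:
Values: [499.41, 92.54, 483.9, 323.16, 267.63, 100.61]
Sum = 1767.25
Count = 6
Average = 1767.25/6 ≈ 294.54 (rounded to 2 decimal places)

294.54


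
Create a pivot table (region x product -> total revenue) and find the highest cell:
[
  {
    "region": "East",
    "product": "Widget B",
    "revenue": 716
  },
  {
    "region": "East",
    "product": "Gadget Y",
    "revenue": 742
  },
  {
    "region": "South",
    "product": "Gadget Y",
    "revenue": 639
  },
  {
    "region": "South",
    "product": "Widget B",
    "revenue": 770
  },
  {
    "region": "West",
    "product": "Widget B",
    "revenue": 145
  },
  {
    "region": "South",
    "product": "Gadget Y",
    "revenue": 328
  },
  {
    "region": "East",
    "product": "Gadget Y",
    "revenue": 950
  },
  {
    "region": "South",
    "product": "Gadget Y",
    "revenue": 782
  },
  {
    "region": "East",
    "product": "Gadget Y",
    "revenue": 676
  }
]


Pivot: region (rows) x product (columns) -> total revenue

     Gadget Y      Widget B    
East          2368           716  
South         1749           770  
West             0           145  

Highest: East / Gadget Y = $2368

East / Gadget Y = $2368


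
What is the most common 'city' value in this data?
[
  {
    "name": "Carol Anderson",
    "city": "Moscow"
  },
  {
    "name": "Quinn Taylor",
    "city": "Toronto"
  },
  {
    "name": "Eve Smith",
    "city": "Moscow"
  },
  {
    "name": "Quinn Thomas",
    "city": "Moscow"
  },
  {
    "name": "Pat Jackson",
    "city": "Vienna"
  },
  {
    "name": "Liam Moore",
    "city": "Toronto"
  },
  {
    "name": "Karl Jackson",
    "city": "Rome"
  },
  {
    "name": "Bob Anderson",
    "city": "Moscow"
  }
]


Counting 'city' values across 8 records:

  Moscow: 4 ####
  Toronto: 2 ##
  Vienna: 1 #
  Rome: 1 #

Most common: Moscow (4 times)

Moscow (4 times)


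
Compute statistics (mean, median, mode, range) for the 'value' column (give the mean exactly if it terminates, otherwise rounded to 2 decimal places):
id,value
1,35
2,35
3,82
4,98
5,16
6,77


Data: [35, 35, 82, 98, 16, 77]
Count: 6
Sum: 343
Mean: 343/6 ≈ 57.17 (rounded to 2 decimal places)
Sorted: [16, 35, 35, 77, 82, 98]
Median: 56.0
Mode: 35 (2 times)
Range: 98 - 16 = 82
Min: 16, Max: 98

mean≈57.17, median=56.0, mode=35, range=82


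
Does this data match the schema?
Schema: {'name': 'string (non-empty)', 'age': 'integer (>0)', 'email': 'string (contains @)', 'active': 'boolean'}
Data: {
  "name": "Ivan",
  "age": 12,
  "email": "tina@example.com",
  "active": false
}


Validating each field against schema:
  name: OK (non-empty string)
  age: OK (positive integer)
  email: OK (string with @)
  active: OK (boolean)

Result: VALID

VALID


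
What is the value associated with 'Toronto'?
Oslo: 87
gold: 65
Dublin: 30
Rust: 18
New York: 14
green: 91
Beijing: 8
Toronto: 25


Looking up key 'Toronto'
Value: 25

25


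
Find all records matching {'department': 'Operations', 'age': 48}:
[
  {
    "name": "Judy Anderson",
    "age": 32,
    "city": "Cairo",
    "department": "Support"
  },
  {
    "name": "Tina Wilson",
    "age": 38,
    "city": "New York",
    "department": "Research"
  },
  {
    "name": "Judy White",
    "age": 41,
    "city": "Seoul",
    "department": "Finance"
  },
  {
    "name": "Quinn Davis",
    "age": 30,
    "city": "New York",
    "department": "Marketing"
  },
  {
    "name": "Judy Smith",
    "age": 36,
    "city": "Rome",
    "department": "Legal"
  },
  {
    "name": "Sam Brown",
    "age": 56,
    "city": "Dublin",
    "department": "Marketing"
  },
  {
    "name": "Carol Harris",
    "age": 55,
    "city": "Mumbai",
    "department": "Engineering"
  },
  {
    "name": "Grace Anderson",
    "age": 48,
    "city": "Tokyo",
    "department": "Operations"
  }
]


Search criteria: {'department': 'Operations', 'age': 48}

Checking 8 records:
  Judy Anderson: {department: Support, age: 32}
  Tina Wilson: {department: Research, age: 38}
  Judy White: {department: Finance, age: 41}
  Quinn Davis: {department: Marketing, age: 30}
  Judy Smith: {department: Legal, age: 36}
  Sam Brown: {department: Marketing, age: 56}
  Carol Harris: {department: Engineering, age: 55}
  Grace Anderson: {department: Operations, age: 48} <-- MATCH

Matches: ["Grace Anderson"]

["Grace Anderson"]


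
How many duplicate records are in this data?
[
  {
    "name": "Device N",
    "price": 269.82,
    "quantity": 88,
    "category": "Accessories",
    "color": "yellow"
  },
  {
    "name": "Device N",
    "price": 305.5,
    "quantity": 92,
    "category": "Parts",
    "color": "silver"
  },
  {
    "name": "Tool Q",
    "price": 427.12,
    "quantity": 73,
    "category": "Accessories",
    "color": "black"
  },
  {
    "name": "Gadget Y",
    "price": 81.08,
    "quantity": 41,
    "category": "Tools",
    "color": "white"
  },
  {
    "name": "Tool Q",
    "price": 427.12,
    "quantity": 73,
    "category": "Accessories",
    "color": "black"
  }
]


Checking 5 records for duplicates:

  Row 1: Device N ($269.82, qty 88)
  Row 2: Device N ($305.5, qty 92)
  Row 3: Tool Q ($427.12, qty 73)
  Row 4: Gadget Y ($81.08, qty 41)
  Row 5: Tool Q ($427.12, qty 73) <-- DUPLICATE

Duplicates found: 1
Unique records: 4

1 duplicates, 4 unique


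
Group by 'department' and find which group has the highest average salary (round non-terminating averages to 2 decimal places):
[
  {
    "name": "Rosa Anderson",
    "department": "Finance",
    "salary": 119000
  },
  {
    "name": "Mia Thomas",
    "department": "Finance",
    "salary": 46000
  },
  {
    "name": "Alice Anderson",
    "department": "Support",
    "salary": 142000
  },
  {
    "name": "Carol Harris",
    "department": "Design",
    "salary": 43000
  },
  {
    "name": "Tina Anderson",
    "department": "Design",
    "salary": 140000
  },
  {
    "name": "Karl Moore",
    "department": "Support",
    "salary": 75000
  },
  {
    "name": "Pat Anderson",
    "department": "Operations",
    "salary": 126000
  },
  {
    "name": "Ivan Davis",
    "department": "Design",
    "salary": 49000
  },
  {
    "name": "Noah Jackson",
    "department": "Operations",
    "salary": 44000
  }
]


Group by: department

Groups:
  Design: 3 people, avg salary = 232000/3 ≈ $77333.33
  Finance: 2 people, avg salary = 165000/2 = $82500
  Operations: 2 people, avg salary = 170000/2 = $85000
  Support: 2 people, avg salary = 217000/2 = $108500

Highest average salary: Support ($108500)

Support ($108500)


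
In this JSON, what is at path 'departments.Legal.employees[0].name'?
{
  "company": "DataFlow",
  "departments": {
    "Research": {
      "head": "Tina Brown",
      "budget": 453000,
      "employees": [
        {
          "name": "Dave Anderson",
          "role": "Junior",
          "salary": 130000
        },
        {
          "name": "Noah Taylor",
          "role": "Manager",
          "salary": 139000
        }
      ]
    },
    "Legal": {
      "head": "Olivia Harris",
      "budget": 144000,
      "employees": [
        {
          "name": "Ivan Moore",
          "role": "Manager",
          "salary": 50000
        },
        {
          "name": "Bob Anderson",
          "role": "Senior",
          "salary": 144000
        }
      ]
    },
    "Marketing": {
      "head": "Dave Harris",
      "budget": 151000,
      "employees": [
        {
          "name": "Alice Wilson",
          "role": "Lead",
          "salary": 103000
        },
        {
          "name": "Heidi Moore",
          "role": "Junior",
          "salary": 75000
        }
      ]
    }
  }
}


Path: departments.Legal.employees[0].name

Navigate:
  -> departments
  -> Legal
  -> employees[0].name = 'Ivan Moore'

Ivan Moore


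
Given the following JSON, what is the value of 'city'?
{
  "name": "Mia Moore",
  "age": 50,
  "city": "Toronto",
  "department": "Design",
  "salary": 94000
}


Looking up field 'city'
Value: Toronto

Toronto


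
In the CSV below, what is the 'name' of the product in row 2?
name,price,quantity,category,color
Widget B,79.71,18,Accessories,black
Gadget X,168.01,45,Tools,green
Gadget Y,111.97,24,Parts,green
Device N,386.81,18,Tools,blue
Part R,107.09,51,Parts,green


Query: Row 2 ('Gadget X'), column 'name'
Value: Gadget X

Gadget X


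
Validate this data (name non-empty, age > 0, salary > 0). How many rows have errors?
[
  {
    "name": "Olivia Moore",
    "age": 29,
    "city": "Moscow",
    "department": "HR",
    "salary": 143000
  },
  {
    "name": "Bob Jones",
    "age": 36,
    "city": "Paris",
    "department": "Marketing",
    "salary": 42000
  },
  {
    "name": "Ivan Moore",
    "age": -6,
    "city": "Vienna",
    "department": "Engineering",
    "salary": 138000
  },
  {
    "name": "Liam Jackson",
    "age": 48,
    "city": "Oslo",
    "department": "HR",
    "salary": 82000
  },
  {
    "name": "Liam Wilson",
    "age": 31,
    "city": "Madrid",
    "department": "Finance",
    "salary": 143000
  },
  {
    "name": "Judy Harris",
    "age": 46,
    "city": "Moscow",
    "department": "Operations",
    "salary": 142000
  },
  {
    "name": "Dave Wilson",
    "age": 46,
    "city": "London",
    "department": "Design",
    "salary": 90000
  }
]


Validating 7 records:
Rules: name non-empty, age > 0, salary > 0

  Row 1 (Olivia Moore): OK
  Row 2 (Bob Jones): OK
  Row 3 (Ivan Moore): negative age: -6
  Row 4 (Liam Jackson): OK
  Row 5 (Liam Wilson): OK
  Row 6 (Judy Harris): OK
  Row 7 (Dave Wilson): OK

Total errors: 1

1 errors


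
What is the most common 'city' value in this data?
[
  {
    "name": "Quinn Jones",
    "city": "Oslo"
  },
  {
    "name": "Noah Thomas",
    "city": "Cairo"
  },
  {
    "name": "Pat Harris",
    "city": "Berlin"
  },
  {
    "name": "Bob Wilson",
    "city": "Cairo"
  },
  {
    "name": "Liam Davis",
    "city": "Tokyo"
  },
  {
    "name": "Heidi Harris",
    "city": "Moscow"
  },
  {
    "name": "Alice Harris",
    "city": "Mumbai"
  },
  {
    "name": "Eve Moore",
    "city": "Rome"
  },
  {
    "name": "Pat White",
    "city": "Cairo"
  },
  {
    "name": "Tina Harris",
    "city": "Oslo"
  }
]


Counting 'city' values across 10 records:

  Cairo: 3 ###
  Oslo: 2 ##
  Berlin: 1 #
  Tokyo: 1 #
  Moscow: 1 #
  Mumbai: 1 #
  Rome: 1 #

Most common: Cairo (3 times)

Cairo (3 times)


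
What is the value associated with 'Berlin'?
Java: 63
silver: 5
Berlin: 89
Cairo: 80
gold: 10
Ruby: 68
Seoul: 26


Looking up key 'Berlin'
Value: 89

89


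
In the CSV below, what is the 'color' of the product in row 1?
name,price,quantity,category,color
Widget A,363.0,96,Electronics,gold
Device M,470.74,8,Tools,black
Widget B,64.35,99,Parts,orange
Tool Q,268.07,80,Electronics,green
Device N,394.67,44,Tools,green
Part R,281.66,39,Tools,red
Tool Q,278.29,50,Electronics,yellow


Query: Row 1 ('Widget A'), column 'color'
Value: gold

gold


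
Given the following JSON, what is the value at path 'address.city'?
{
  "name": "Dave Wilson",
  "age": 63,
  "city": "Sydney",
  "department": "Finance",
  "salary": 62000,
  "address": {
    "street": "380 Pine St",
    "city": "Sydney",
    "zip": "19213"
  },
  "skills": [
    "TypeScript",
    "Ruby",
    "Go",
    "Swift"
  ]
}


Query: address.city
Path: address -> city
Value: Sydney

Sydney


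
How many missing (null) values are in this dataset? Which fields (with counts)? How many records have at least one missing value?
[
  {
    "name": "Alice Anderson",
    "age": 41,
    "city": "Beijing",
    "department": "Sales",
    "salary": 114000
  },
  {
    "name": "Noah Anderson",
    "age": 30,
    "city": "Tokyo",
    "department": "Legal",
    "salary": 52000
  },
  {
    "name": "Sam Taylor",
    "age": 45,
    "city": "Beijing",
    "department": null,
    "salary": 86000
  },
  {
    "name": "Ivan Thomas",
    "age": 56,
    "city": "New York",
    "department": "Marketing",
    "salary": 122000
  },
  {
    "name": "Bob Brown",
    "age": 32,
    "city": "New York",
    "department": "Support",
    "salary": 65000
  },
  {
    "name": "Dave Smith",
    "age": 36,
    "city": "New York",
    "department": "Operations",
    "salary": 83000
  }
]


Checking for missing (null) values in 6 records:

  Alice Anderson: complete
  Noah Anderson: complete
  Sam Taylor: department
  Ivan Thomas: complete
  Bob Brown: complete
  Dave Smith: complete

Per field:
  name: 0 missing
  age: 0 missing
  city: 0 missing
  department: 1 missing
  salary: 0 missing

Total missing values: 1
Records with any missing: 1

1 missing values (department: 1); 1 incomplete records


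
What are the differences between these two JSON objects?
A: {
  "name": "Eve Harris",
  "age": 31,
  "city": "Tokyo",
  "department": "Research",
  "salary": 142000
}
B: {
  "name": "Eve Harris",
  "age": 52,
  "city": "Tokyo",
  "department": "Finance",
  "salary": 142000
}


Comparing each field (in key order):
  name: same
  age: DIFFERENT
  city: same
  department: DIFFERENT
  salary: same
Differences:
  age: 31 -> 52
  department: Research -> Finance

2 field(s) changed

2 changes: age, department


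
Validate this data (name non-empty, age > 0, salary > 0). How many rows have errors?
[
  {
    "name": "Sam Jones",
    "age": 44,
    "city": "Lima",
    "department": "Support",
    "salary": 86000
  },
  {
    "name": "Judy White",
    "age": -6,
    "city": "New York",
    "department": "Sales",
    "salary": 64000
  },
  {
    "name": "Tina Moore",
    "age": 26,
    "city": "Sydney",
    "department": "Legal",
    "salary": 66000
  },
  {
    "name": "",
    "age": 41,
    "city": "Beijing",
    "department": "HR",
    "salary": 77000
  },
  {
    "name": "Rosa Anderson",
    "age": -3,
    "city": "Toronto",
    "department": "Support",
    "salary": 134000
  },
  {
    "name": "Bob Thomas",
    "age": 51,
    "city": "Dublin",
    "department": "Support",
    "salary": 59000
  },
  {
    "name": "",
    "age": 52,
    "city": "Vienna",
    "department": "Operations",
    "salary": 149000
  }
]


Validating 7 records:
Rules: name non-empty, age > 0, salary > 0

  Row 1 (Sam Jones): OK
  Row 2 (Judy White): negative age: -6
  Row 3 (Tina Moore): OK
  Row 4 (???): empty name
  Row 5 (Rosa Anderson): negative age: -3
  Row 6 (Bob Thomas): OK
  Row 7 (???): empty name

Total errors: 4

4 errors


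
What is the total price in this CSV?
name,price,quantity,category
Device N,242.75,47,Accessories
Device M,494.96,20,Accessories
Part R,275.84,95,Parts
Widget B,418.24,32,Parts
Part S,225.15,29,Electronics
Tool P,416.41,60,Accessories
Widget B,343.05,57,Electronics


Computing total price:
Values: [242.75, 494.96, 275.84, 418.24, 225.15, 416.41, 343.05]
Sum = 2416.40

2416.40


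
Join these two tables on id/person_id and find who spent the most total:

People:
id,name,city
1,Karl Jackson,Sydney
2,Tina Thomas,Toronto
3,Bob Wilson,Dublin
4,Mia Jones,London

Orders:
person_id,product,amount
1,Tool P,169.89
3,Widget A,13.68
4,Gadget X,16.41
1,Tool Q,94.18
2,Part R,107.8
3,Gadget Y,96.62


Join on: people.id = orders.person_id

Joined rows:
  Karl Jackson (Sydney) bought Tool P for $169.89
  Bob Wilson (Dublin) bought Widget A for $13.68
  Mia Jones (London) bought Gadget X for $16.41
  Karl Jackson (Sydney) bought Tool Q for $94.18
  Tina Thomas (Toronto) bought Part R for $107.8
  Bob Wilson (Dublin) bought Gadget Y for $96.62

Total per person:
  Karl Jackson: $264.07
  Bob Wilson: $110.30
  Tina Thomas: $107.80
  Mia Jones: $16.41

Top spender: Karl Jackson ($264.07)

Karl Jackson ($264.07)


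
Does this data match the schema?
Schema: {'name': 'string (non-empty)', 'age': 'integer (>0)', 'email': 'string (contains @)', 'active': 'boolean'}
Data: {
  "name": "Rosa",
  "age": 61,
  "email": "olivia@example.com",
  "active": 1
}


Validating each field against schema:
  name: OK (non-empty string)
  age: OK (positive integer)
  email: OK (string with @)
  active: FAIL (1 is not a boolean)

Result: INVALID (1 error: active)

INVALID (1 error: active)


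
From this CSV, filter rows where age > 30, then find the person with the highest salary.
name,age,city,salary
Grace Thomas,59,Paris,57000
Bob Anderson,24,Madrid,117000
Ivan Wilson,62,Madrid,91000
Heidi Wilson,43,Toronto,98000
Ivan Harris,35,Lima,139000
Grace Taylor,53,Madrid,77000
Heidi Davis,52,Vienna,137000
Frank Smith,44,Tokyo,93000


Filter: age > 30
Sort by: salary (descending)

Filtered records (7):
  Ivan Harris, age 35, salary $139000
  Heidi Davis, age 52, salary $137000
  Heidi Wilson, age 43, salary $98000
  Frank Smith, age 44, salary $93000
  Ivan Wilson, age 62, salary $91000
  Grace Taylor, age 53, salary $77000
  Grace Thomas, age 59, salary $57000

Highest salary: Ivan Harris ($139000)

Ivan Harris


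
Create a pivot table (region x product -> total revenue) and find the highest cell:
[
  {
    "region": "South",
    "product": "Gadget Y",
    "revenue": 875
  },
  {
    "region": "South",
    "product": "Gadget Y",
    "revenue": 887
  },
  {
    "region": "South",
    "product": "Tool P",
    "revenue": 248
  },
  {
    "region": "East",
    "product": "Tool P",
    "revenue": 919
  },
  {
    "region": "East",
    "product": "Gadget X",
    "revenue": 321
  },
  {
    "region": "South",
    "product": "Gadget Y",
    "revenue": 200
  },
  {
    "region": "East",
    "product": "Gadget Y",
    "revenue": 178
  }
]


Pivot: region (rows) x product (columns) -> total revenue

     Gadget X      Gadget Y      Tool P      
East           321           178           919  
South            0          1962           248  

Highest: South / Gadget Y = $1962

South / Gadget Y = $1962
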